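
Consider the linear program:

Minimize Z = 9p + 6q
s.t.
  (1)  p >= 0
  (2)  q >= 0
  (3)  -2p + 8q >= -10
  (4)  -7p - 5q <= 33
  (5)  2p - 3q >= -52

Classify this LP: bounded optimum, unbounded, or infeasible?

Corner points and Z = 9p + 6q:
  (0, 0) → Z = 0
  (0, 52/3) → Z = 104
  (5, 0) → Z = 45
The feasible region has finitely many vertices and no improving ray; the minimum is 0 at (0, 0).

bounded optimum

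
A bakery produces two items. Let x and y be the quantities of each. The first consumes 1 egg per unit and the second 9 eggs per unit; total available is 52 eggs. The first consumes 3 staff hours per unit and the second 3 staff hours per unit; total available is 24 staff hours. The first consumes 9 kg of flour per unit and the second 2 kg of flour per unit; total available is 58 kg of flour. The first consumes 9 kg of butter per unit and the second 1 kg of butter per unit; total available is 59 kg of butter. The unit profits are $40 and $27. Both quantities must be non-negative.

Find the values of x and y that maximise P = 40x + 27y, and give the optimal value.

Vertices and P = 40x + 27y:
  (0, 0) → P = 0
  (0, 52/9) → P = 156
  (58/9, 0) → P = 2320/9
  (5/2, 11/2) → P = 497/2
  (6, 2) → P = 294

The binding constraints are 3x + 3y = 24 and 9x + 2y = 58.
Solving simultaneously gives x = 6, y = 2.

x = 6, y = 2, maximum P = 294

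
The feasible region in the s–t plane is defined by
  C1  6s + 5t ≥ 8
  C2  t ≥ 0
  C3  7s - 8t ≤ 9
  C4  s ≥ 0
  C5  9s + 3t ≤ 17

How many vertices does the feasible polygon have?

4

Of the 10 pairwise boundary intersections, those satisfying every inequality are:
  (109/83, 2/83)
  (0, 8/5)
  (163/93, 38/93)
  (0, 17/3)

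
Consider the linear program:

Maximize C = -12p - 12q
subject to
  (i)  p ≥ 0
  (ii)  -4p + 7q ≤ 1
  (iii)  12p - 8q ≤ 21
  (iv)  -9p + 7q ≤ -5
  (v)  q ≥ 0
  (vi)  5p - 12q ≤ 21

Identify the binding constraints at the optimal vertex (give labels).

(iv) and (v)

Vertices and C = -12p - 12q:
  (155/52, 24/13) → C = -753/13
  (6/5, 29/35) → C = -852/35
  (7/4, 0) → C = -21
  (5/9, 0) → C = -20/3

The maximum is at (5/9, 0). Substituting into each constraint, equality holds for (iv) and (v); the remaining constraints have slack.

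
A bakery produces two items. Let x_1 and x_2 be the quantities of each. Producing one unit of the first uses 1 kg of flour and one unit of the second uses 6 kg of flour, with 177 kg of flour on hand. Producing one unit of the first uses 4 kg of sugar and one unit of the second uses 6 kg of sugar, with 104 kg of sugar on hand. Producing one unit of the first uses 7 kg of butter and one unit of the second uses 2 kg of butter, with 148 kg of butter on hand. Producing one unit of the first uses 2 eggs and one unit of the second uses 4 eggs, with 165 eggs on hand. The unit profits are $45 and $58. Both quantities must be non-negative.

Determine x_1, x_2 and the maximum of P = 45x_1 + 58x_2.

Vertices and P = 45x_1 + 58x_2:
  (0, 0) → P = 0
  (0, 52/3) → P = 3016/3
  (148/7, 0) → P = 6660/7
  (20, 4) → P = 1132

At the optimal vertex, 4x_1 + 6x_2 = 104 and 7x_1 + 2x_2 = 148.
Solving simultaneously gives x_1 = 20, x_2 = 4.

x_1 = 20, x_2 = 4, maximum P = 1132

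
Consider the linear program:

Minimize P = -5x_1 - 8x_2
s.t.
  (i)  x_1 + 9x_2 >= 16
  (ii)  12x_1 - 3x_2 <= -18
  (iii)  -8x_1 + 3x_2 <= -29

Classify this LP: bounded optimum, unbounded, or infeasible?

The boundaries x_1 + 9x_2 = 16 and 12x_1 - 3x_2 = -18 meet at (-38/37, 70/37), but that point violates -8x_1 + 3x_2 ≤ -29. Every candidate vertex is excluded by some other constraint, so the feasible region is empty.

infeasible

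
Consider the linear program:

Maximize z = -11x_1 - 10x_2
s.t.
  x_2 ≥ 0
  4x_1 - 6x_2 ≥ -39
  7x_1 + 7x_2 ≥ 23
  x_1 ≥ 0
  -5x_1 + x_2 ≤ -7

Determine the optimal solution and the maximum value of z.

x_1 = 12/7, x_2 = 11/7, maximum z = -242/7

Feasible corners and z = -11x_1 - 10x_2:
  (23/7, 0) → z = -253/7
  (81/26, 223/26) → z = -3121/26
  (12/7, 11/7) → z = -242/7
The feasible region is unbounded (it extends along (3, 2), (1, 0)), but z strictly decreases along every unbounded feasible direction, so there is no improving ray and the maximum is attained at a vertex.

The optimum lies where 7x_1 + 7x_2 = 23 and -5x_1 + x_2 = -7.
Solving simultaneously gives x_1 = 12/7, x_2 = 11/7.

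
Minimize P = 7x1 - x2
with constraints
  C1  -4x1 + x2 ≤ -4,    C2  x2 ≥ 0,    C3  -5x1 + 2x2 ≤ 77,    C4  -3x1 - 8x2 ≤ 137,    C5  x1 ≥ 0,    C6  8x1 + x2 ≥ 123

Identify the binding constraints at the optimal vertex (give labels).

Corner points and P = 7x1 - x2:
  (85/3, 328/3) → P = 89
  (127/12, 115/3) → P = 143/4
  (123/8, 0) → P = 861/8
The feasible region is unbounded (it extends along (1, 0), (2, 5)), but P strictly increases along every unbounded feasible direction, so there is no improving ray and the minimum is attained at a vertex.

The minimum is at (127/12, 115/3). Substituting into each constraint, equality holds for C1 and C6; the remaining constraints have slack.

C1 and C6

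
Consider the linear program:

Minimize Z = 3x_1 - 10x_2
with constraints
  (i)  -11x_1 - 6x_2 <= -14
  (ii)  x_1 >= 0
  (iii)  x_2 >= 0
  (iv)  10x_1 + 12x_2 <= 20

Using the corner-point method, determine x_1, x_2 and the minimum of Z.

Extreme points and Z = 3x_1 - 10x_2:
  (14/11, 0) → Z = 42/11
  (2/3, 10/9) → Z = -82/9
  (2, 0) → Z = 6

The binding constraints are -11x_1 - 6x_2 = -14 and 10x_1 + 12x_2 = 20.
Solving simultaneously gives x_1 = 2/3, x_2 = 10/9.

x_1 = 2/3, x_2 = 10/9, minimum Z = -82/9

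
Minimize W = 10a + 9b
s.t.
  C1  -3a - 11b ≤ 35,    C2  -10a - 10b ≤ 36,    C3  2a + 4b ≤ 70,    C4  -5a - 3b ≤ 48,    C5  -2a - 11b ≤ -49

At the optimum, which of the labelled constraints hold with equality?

Vertices and W = 10a + 9b:
  (-93/5, 15) → W = -51
  (-443/45, 281/45) → W = -1901/45
  (-201/7, 223/7) → W = -3/7
  (41, -3) → W = 383

The minimum is at (-93/5, 15). Substituting into each constraint, equality holds for C2 and C4; the remaining constraints have slack.

C2 and C4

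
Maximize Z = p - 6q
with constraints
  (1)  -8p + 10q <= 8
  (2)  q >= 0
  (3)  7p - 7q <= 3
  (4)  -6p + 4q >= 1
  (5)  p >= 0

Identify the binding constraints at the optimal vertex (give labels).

Corner points and Z = p - 6q:
  (11/14, 10/7) → Z = -109/14
  (0, 4/5) → Z = -24/5
  (0, 1/4) → Z = -3/2

The maximum is at (0, 1/4). Substituting into each constraint, equality holds for (4) and (5); the remaining constraints have slack.

(4) and (5)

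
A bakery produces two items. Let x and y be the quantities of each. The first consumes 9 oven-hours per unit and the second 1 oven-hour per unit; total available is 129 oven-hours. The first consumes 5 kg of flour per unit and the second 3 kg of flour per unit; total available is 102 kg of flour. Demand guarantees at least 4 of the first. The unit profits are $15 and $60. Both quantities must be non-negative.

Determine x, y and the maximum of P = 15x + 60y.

Extreme points and P = 15x + 60y:
  (43/3, 0) → P = 215
  (4, 0) → P = 60
  (285/22, 273/22) → P = 20655/22
  (4, 82/3) → P = 1700

The binding constraints are 5x + 3y = 102 and x = 4.
Solving simultaneously gives x = 4, y = 82/3.

x = 4, y = 82/3, maximum P = 1700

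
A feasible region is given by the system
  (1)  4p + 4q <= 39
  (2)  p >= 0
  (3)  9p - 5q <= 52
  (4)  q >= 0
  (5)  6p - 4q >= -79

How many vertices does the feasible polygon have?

Pairwise boundary intersections that survive every other constraint:
  (0, 39/4)
  (403/56, 143/56)
  (0, 0)
  (52/9, 0)

4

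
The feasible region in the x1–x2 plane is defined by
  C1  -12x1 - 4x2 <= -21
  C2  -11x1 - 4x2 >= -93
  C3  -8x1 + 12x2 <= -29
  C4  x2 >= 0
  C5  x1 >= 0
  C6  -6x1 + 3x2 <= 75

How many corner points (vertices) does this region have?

Pairwise boundary intersections that survive every other constraint:
  (308/41, 425/164)
  (93/11, 0)
  (29/8, 0)

3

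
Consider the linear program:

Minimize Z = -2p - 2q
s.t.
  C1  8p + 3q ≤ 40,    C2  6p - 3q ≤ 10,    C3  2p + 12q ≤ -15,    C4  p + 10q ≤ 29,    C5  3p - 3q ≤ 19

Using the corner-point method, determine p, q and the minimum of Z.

Feasible corners and Z = -2p - 2q:
  (25/26, -55/39) → Z = 35/39
  (-3, -28/3) → Z = 74/3
  (-249/4, 73/8) → Z = 425/4
The feasible region is unbounded (it extends along (-10, 1), (-1, -1)), but Z strictly increases along every unbounded feasible direction, so there is no improving ray and the minimum is attained at a vertex.

p = 25/26, q = -55/39, minimum Z = 35/39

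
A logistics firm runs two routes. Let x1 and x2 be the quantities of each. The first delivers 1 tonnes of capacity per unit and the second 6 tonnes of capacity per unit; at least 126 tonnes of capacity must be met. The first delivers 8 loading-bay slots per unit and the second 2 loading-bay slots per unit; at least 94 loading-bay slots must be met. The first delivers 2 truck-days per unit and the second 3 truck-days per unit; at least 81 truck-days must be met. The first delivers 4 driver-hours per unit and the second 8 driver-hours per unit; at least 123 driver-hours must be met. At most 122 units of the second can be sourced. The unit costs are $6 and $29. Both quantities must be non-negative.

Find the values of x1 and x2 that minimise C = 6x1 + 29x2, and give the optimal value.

x1 = 12, x2 = 19, minimum C = 623

Corner points and C = 6x1 + 29x2:
  (0, 47) → C = 1363
  (0, 122) → C = 3538
  (126, 0) → C = 756
  (12, 19) → C = 623
  (6, 23) → C = 703
The feasible region is unbounded (it extends along (1, 0)), but C strictly increases along every unbounded feasible direction, so there is no improving ray and the minimum is attained at a vertex.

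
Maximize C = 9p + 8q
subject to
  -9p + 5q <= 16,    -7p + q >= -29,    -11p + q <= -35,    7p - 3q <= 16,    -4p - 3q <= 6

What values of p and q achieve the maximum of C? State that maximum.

Extreme points and C = 9p + 8q:
  (161/26, 373/26) → C = 341/2
  (191/46, 491/46) → C = 5647/46
  (71/14, 13/2) → C = 1367/14
  (89/26, 69/26) → C = 1353/26

p = 161/26, q = 373/26, maximum C = 341/2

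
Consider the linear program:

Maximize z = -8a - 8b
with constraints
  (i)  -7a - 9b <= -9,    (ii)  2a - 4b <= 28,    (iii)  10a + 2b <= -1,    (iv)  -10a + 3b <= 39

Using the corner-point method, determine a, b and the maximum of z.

a = -108/37, b = 121/37, maximum z = -104/37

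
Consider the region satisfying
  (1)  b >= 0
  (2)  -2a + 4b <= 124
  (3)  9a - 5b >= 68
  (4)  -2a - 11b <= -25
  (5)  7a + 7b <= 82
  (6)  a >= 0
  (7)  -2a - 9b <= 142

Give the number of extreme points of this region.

3

Intersecting each pair of boundary lines and keeping only the points that satisfy every inequality leaves:
  (873/109, 89/109)
  (443/49, 131/49)
  (727/63, 11/63)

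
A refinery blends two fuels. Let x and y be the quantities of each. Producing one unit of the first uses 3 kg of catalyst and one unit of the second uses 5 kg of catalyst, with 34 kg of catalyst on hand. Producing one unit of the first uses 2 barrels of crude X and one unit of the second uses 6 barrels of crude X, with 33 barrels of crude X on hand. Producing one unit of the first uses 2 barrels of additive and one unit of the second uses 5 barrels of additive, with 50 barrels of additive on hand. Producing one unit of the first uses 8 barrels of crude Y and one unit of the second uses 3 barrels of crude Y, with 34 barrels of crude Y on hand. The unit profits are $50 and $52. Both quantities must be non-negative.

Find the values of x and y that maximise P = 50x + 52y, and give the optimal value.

Corner points and P = 50x + 52y:
  (0, 0) → P = 0
  (0, 11/2) → P = 286
  (17/4, 0) → P = 425/2
  (5/2, 14/3) → P = 1103/3

The binding constraints are 2x + 6y = 33 and 8x + 3y = 34.
Solving simultaneously gives x = 5/2, y = 14/3.

x = 5/2, y = 14/3, maximum P = 1103/3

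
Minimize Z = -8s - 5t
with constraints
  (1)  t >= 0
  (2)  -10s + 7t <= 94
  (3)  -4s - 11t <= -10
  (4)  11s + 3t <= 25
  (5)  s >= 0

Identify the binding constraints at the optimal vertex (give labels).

Vertices and Z = -8s - 5t:
  (245/109, 10/109) → Z = -2010/109
  (0, 10/11) → Z = -50/11
  (0, 25/3) → Z = -125/3

The minimum is at (0, 25/3). Substituting into each constraint, equality holds for (4) and (5); the remaining constraints have slack.

(4) and (5)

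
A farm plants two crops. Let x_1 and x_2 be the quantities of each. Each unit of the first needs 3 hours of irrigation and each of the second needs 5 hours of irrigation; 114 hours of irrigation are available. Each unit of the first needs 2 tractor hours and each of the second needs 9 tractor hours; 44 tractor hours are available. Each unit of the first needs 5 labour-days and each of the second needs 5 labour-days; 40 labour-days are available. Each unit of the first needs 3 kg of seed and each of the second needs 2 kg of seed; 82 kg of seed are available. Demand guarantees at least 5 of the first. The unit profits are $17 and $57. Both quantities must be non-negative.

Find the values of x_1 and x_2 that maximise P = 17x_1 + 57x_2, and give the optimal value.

The optimum lies where 5x_1 + 5x_2 = 40 and x_1 = 5.
Solving simultaneously gives x_1 = 5, x_2 = 3.

x_1 = 5, x_2 = 3, maximum P = 256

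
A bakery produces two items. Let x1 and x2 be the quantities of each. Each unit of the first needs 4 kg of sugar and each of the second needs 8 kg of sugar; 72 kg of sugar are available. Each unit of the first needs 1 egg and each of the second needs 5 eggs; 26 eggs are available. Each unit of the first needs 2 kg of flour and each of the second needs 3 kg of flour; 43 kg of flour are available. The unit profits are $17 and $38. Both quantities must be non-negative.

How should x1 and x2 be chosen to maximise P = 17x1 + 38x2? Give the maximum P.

x1 = 38/3, x2 = 8/3, maximum P = 950/3

Extreme points and P = 17x1 + 38x2:
  (0, 0) → P = 0
  (0, 26/5) → P = 988/5
  (18, 0) → P = 306
  (38/3, 8/3) → P = 950/3

The optimum lies where 4x1 + 8x2 = 72 and x1 + 5x2 = 26.
Solving simultaneously gives x1 = 38/3, x2 = 8/3.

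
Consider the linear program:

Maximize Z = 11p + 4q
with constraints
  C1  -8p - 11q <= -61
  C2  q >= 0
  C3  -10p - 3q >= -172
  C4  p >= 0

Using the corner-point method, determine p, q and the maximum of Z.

p = 0, q = 172/3, maximum Z = 688/3

Corner points and Z = 11p + 4q:
  (61/8, 0) → Z = 671/8
  (0, 61/11) → Z = 244/11
  (86/5, 0) → Z = 946/5
  (0, 172/3) → Z = 688/3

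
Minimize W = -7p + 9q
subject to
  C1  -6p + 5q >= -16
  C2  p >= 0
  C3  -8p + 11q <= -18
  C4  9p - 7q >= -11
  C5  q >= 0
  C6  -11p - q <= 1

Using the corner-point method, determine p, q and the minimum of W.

Corner points and W = -7p + 9q:
  (43/13, 10/13) → W = -211/13
  (8/3, 0) → W = -56/3
  (9/4, 0) → W = -63/4

The optimum lies where -6p + 5q = -16 and q = 0.
Solving simultaneously gives p = 8/3, q = 0.

p = 8/3, q = 0, minimum W = -56/3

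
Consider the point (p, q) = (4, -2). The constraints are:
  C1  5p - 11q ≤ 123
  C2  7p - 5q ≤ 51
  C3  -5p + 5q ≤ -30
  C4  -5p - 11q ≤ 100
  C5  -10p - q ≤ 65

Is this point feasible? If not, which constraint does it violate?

feasible

C1: 42 ≤ 123 ✓
C2: 38 ≤ 51 ✓
C3: -30 ≤ -30 ✓
C4: 2 ≤ 100 ✓
C5: -38 ≤ 65 ✓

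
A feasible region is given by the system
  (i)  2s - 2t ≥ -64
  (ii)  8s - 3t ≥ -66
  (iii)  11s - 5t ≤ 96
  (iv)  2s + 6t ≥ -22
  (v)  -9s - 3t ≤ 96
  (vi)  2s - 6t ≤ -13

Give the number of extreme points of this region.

Of the 15 pairwise boundary intersections, those satisfying every inequality are:
  (6, 38)
  (128/3, 224/3)
  (-17/2, -2/3)
  (641/56, 335/56)

4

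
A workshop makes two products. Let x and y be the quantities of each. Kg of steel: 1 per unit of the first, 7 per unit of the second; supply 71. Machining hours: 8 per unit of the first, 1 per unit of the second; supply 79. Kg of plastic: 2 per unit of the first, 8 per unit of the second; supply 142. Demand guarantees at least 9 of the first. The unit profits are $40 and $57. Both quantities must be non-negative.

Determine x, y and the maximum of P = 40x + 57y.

Corner points and P = 40x + 57y:
  (79/8, 0) → P = 395
  (9, 0) → P = 360
  (9, 7) → P = 759

The binding constraints are 8x + y = 79 and x = 9.
Solving simultaneously gives x = 9, y = 7.

x = 9, y = 7, maximum P = 759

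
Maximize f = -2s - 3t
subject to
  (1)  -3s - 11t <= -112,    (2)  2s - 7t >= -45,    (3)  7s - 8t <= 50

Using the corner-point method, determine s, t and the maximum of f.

s = 289/43, t = 359/43, maximum f = -1655/43

Vertices and f = -2s - 3t:
  (289/43, 359/43) → f = -1655/43
  (1446/101, 634/101) → f = -4794/101
  (710/33, 415/33) → f = -2665/33

At the optimal vertex, -3s - 11t = -112 and 2s - 7t = -45.
Solving simultaneously gives s = 289/43, t = 359/43.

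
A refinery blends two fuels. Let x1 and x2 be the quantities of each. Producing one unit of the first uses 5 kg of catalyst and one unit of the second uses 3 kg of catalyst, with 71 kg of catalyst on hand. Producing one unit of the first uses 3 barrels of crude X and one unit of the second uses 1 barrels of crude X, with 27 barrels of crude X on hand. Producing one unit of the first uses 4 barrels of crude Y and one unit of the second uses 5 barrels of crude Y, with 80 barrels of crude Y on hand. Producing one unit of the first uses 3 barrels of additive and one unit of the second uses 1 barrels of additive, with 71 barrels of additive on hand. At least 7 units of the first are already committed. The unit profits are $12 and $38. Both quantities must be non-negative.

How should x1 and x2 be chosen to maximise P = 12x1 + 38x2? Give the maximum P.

Feasible corners and P = 12x1 + 38x2:
  (9, 0) → P = 108
  (7, 0) → P = 84
  (7, 6) → P = 312

The binding constraints are 3x1 + x2 = 27 and x1 = 7.
Solving simultaneously gives x1 = 7, x2 = 6.

x1 = 7, x2 = 6, maximum P = 312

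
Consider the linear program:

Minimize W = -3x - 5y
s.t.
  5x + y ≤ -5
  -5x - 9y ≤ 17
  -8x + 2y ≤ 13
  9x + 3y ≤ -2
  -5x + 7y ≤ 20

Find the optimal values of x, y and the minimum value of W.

Feasible corners and W = -3x - 5y:
  (-7/10, -3/2) → W = 48/5
  (-23/18, 25/18) → W = -28/9
  (-151/82, -71/82) → W = 404/41

x = -23/18, y = 25/18, minimum W = -28/9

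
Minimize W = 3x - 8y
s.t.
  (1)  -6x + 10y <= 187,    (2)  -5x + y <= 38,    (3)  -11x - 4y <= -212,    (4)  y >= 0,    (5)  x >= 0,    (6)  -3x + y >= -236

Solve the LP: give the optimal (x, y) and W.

Feasible corners and W = 3x - 8y:
  (686/67, 3329/134) → W = -11258/67
  (849/8, 659/8) → W = -2725/8
  (212/11, 0) → W = 636/11
  (236/3, 0) → W = 236

At the optimal vertex, -6x + 10y = 187 and -3x + y = -236.
Solving simultaneously gives x = 849/8, y = 659/8.

x = 849/8, y = 659/8, minimum W = -2725/8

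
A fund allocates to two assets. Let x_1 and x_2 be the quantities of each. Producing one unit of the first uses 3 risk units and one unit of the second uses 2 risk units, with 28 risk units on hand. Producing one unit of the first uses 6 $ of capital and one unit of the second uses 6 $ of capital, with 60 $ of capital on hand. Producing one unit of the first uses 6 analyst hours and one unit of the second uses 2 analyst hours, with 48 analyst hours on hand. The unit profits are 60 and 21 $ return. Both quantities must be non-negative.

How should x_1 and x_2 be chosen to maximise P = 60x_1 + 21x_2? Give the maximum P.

x_1 = 7, x_2 = 3, maximum P = 483

Extreme points and P = 60x_1 + 21x_2:
  (0, 0) → P = 0
  (0, 10) → P = 210
  (8, 0) → P = 480
  (7, 3) → P = 483

The optimum lies where 6x_1 + 6x_2 = 60 and 6x_1 + 2x_2 = 48.
Solving simultaneously gives x_1 = 7, x_2 = 3.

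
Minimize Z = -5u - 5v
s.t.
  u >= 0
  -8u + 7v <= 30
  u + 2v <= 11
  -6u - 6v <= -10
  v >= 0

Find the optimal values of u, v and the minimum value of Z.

u = 11, v = 0, minimum Z = -55

Corner points and Z = -5u - 5v:
  (0, 30/7) → Z = -150/7
  (0, 5/3) → Z = -25/3
  (17/23, 118/23) → Z = -675/23
  (11, 0) → Z = -55
  (5/3, 0) → Z = -25/3

The binding constraints are u + 2v = 11 and v = 0.
Solving simultaneously gives u = 11, v = 0.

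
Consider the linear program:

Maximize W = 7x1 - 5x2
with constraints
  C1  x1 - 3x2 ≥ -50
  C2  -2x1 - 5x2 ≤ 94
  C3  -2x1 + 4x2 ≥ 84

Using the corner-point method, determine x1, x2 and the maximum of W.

x1 = -26, x2 = 8, maximum W = -222

Corner points and W = 7x1 - 5x2:
  (-532/11, 6/11) → W = -3754/11
  (-26, 8) → W = -222
  (-398/9, -10/9) → W = -304

At the optimal vertex, x1 - 3x2 = -50 and -2x1 + 4x2 = 84.
Solving simultaneously gives x1 = -26, x2 = 8.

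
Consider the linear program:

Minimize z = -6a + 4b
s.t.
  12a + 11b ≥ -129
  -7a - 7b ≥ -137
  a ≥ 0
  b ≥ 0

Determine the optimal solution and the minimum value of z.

a = 137/7, b = 0, minimum z = -822/7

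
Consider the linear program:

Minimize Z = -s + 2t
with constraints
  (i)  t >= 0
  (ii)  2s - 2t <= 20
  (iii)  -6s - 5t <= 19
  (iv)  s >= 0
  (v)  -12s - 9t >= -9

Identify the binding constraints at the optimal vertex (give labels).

Feasible corners and Z = -s + 2t:
  (0, 0) → Z = 0
  (3/4, 0) → Z = -3/4
  (0, 1) → Z = 2

The minimum is at (3/4, 0). Substituting into each constraint, equality holds for (i) and (v); the remaining constraints have slack.

(i) and (v)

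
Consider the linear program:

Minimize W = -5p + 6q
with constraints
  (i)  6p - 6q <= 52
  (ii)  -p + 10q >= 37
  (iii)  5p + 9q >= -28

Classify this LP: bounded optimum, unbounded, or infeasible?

Extreme points and W = -5p + 6q:
  (371/27, 137/27) → W = -1033/27
  (-613/59, 157/59) → W = 4007/59
The feasible region has finitely many vertices and no improving ray; the minimum is -1033/27 at (371/27, 137/27).

bounded optimum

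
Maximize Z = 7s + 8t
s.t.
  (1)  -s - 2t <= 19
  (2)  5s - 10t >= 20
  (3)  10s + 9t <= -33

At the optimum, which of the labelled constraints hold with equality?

Vertices and Z = 7s + 8t:
  (-15/2, -23/4) → Z = -197/2
  (105/11, -157/11) → Z = -521/11
  (-30/29, -73/29) → Z = -794/29

The maximum is at (-30/29, -73/29). Substituting into each constraint, equality holds for (2) and (3); the remaining constraints have slack.

(2) and (3)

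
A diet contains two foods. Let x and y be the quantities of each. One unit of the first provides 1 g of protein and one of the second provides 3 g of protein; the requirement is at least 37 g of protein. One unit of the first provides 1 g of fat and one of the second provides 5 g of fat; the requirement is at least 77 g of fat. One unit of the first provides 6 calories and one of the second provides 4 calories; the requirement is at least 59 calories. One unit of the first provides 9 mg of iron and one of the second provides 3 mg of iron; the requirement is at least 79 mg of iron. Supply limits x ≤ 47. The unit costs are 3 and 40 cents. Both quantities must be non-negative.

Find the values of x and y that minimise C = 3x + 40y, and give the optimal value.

x = 47, y = 6, minimum C = 381

Feasible corners and C = 3x + 40y:
  (0, 79/3) → C = 3160/3
  (82/21, 307/21) → C = 12526/21
  (47, 6) → C = 381
The feasible region is unbounded (it extends along (0, 1)), but C strictly increases along every unbounded feasible direction, so there is no improving ray and the minimum is attained at a vertex.

At the optimal vertex, x + 5y = 77 and x = 47.
Solving simultaneously gives x = 47, y = 6.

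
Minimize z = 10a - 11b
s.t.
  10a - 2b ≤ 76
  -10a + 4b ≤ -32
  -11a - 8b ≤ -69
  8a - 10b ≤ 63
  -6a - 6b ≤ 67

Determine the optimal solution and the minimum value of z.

a = 12, b = 22, minimum z = -122

Feasible corners and z = 10a - 11b:
  (12, 22) → z = -122
  (317/42, -11/42) → z = 1097/14
  (133/31, 169/62) → z = 801/62
  (199/29, -47/58) → z = 4497/58

At the optimal vertex, 10a - 2b = 76 and -10a + 4b = -32.
Solving simultaneously gives a = 12, b = 22.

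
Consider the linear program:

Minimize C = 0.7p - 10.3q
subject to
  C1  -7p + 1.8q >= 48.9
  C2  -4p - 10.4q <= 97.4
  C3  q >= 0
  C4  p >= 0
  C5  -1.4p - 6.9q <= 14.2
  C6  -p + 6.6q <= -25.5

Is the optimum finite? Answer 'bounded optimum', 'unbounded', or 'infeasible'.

infeasible

The boundaries -7p + 1.8q = 48.9 and p = 0 meet at (0, 163/6), but that point violates -p + 6.6q ≤ -25.5. Every candidate vertex is excluded by some other constraint, so the feasible region is empty.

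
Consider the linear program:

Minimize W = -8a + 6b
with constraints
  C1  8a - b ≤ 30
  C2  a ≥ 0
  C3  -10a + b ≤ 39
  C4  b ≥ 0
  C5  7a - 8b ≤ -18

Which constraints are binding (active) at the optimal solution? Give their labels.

Corner points and W = -8a + 6b:
  (86/19, 118/19) → W = 20/19
  (0, 39) → W = 234
  (0, 9/4) → W = 27/2
The feasible region is unbounded (it extends along (1, 8), (1, 10)), but W strictly increases along every unbounded feasible direction, so there is no improving ray and the minimum is attained at a vertex.

The minimum is at (86/19, 118/19). Substituting into each constraint, equality holds for C1 and C5; the remaining constraints have slack.

C1 and C5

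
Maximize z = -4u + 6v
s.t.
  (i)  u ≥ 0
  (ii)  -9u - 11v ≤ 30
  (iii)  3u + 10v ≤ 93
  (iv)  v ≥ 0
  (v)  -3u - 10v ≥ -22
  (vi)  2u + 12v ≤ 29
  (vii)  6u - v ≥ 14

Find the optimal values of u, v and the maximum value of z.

Corner points and z = -4u + 6v:
  (22/3, 0) → z = -88/3
  (7/3, 0) → z = -28/3
  (18/7, 10/7) → z = -12/7

The optimum lies where -3u - 10v = -22 and 6u - v = 14.
Solving simultaneously gives u = 18/7, v = 10/7.

u = 18/7, v = 10/7, maximum z = -12/7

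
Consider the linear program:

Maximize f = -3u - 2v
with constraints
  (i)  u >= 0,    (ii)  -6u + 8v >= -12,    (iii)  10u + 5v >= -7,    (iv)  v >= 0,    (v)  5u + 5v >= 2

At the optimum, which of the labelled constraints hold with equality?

(i) and (v)

Corner points and f = -3u - 2v:
  (0, 2/5) → f = -4/5
  (2, 0) → f = -6
  (2/5, 0) → f = -6/5
The feasible region is unbounded (it extends along (0, 1), (4, 3)), but f strictly decreases along every unbounded feasible direction, so there is no improving ray and the maximum is attained at a vertex.

The maximum is at (0, 2/5). Substituting into each constraint, equality holds for (i) and (v); the remaining constraints have slack.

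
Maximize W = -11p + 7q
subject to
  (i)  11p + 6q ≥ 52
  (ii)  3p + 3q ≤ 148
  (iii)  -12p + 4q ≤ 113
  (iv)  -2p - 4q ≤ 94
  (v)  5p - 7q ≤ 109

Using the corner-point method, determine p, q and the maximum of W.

p = 253/48, q = 705/16, maximum W = 6011/24

At the optimal vertex, 3p + 3q = 148 and -12p + 4q = 113.
Solving simultaneously gives p = 253/48, q = 705/16.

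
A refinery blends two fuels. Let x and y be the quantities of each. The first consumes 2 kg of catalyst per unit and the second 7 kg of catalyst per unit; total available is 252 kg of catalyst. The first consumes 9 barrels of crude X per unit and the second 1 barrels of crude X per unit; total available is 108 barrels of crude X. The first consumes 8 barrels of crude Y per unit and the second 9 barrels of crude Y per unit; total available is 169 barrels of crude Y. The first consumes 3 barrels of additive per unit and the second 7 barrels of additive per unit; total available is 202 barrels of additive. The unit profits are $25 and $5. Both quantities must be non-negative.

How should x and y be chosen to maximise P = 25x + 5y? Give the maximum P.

Corner points and P = 25x + 5y:
  (0, 0) → P = 0
  (0, 169/9) → P = 845/9
  (12, 0) → P = 300
  (11, 9) → P = 320

x = 11, y = 9, maximum P = 320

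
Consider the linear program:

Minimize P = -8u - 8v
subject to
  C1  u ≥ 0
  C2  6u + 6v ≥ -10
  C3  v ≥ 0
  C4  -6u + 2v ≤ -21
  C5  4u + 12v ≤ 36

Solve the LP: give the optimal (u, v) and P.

Vertices and P = -8u - 8v:
  (7/2, 0) → P = -28
  (9, 0) → P = -72
  (81/20, 33/20) → P = -228/5

At the optimal vertex, v = 0 and 4u + 12v = 36.
Solving simultaneously gives u = 9, v = 0.

u = 9, v = 0, minimum P = -72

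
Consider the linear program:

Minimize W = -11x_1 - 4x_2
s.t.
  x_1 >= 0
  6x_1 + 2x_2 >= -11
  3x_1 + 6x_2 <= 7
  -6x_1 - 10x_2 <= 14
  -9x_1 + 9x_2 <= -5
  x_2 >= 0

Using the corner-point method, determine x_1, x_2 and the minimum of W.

x_1 = 7/3, x_2 = 0, minimum W = -77/3

Extreme points and W = -11x_1 - 4x_2:
  (31/27, 16/27) → W = -15
  (7/3, 0) → W = -77/3
  (5/9, 0) → W = -55/9

At the optimal vertex, 3x_1 + 6x_2 = 7 and x_2 = 0.
Solving simultaneously gives x_1 = 7/3, x_2 = 0.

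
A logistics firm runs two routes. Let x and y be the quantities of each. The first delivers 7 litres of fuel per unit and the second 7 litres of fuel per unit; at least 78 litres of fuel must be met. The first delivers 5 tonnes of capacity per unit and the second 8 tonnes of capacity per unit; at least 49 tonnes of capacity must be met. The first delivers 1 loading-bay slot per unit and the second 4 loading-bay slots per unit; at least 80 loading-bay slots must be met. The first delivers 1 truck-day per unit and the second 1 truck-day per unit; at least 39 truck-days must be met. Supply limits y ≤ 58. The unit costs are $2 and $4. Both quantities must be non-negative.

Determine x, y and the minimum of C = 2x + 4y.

x = 76/3, y = 41/3, minimum C = 316/3

The feasible region is unbounded (it extends along (1, 0)), but C strictly increases along every unbounded feasible direction, so there is no improving ray and the minimum is attained at a vertex.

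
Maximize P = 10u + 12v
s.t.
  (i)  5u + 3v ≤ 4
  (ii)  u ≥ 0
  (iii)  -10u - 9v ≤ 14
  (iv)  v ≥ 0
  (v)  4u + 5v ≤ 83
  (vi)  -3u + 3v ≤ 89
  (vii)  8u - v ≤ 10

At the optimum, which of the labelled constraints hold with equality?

(i) and (ii)

Extreme points and P = 10u + 12v:
  (0, 4/3) → P = 16
  (4/5, 0) → P = 8
  (0, 0) → P = 0

The maximum is at (0, 4/3). Substituting into each constraint, equality holds for (i) and (ii); the remaining constraints have slack.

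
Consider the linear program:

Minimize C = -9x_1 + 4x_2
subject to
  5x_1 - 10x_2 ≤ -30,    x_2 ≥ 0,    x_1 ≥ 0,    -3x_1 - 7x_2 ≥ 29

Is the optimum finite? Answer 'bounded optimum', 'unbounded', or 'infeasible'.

The boundaries 5x_1 - 10x_2 = -30 and x_1 = 0 meet at (0, 3), but that point violates -3x_1 - 7x_2 ≥ 29. Every candidate vertex is excluded by some other constraint, so the feasible region is empty.

infeasible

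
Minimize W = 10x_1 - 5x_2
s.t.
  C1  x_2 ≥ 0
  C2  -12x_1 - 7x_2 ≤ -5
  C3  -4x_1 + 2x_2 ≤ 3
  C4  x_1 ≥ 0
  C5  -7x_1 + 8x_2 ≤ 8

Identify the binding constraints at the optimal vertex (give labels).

Corner points and W = 10x_1 - 5x_2:
  (5/12, 0) → W = 25/6
  (0, 5/7) → W = -25/7
  (0, 1) → W = -5
The feasible region is unbounded (it extends along (8, 7), (1, 0)), but W strictly increases along every unbounded feasible direction, so there is no improving ray and the minimum is attained at a vertex.

The minimum is at (0, 1). Substituting into each constraint, equality holds for C4 and C5; the remaining constraints have slack.

C4 and C5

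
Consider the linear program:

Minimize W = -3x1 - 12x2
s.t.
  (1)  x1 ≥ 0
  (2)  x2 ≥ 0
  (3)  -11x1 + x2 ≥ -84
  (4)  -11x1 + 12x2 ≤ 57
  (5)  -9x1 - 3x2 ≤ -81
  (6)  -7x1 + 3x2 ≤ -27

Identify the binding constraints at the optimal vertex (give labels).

Vertices and W = -3x1 - 12x2:
  (111/14, 45/14) → W = -873/14
  (225/26, 291/26) → W = -4167/26
  (27/4, 27/4) → W = -405/4

The minimum is at (225/26, 291/26). Substituting into each constraint, equality holds for (3) and (6); the remaining constraints have slack.

(3) and (6)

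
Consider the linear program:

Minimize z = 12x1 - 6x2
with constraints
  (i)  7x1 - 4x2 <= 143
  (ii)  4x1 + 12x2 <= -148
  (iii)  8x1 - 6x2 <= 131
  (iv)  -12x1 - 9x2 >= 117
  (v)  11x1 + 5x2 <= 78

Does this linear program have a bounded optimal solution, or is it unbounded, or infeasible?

unbounded

From the feasible point (-2/3, -109/9), moving in the direction (-6, -8) keeps every constraint satisfied while z decreases without bound.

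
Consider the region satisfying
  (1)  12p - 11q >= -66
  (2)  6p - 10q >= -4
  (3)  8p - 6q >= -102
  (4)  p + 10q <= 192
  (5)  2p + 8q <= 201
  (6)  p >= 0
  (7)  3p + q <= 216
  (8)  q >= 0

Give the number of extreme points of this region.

6

Pairwise boundary intersections that survive every other constraint:
  (188/7, 578/35)
  (0, 2/5)
  (79/2, 61/4)
  (1527/22, 171/22)
  (0, 0)
  (72, 0)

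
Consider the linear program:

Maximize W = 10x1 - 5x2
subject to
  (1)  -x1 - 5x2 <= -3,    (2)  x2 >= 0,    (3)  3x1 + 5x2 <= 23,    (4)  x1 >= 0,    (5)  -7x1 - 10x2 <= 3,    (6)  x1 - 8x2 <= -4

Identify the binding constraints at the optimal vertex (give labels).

(3) and (6)

Feasible corners and W = 10x1 - 5x2:
  (0, 3/5) → W = -3
  (4/13, 7/13) → W = 5/13
  (0, 23/5) → W = -23
  (164/29, 35/29) → W = 1465/29

The maximum is at (164/29, 35/29). Substituting into each constraint, equality holds for (3) and (6); the remaining constraints have slack.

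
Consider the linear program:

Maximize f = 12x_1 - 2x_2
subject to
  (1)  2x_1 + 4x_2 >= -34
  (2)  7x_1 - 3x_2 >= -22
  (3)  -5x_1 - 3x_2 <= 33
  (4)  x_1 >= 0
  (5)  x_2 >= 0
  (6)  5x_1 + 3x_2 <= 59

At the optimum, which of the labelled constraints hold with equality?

(5) and (6)

Extreme points and f = 12x_1 - 2x_2:
  (0, 22/3) → f = -44/3
  (37/12, 523/36) → f = 143/18
  (0, 0) → f = 0
  (59/5, 0) → f = 708/5

The maximum is at (59/5, 0). Substituting into each constraint, equality holds for (5) and (6); the remaining constraints have slack.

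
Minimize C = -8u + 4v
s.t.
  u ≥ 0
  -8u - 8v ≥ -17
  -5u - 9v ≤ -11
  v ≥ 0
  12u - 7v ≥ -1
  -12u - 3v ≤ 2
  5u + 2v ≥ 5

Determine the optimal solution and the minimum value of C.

Vertices and C = -8u + 4v:
  (65/32, 3/32) → C = -127/8
  (111/152, 53/38) → C = -5/19
  (23/35, 6/7) → C = -64/35
  (33/59, 65/59) → C = -4/59

u = 65/32, v = 3/32, minimum C = -127/8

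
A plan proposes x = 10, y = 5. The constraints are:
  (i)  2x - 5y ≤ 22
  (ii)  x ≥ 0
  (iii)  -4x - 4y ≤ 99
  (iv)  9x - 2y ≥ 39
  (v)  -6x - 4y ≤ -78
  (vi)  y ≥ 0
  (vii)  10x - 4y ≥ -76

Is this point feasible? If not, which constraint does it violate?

feasible

(i): -5 ≤ 22 ✓
(ii): 10 ≥ 0 ✓
(iii): -60 ≤ 99 ✓
(iv): 80 ≥ 39 ✓
(v): -80 ≤ -78 ✓
(vi): 5 ≥ 0 ✓
(vii): 80 ≥ -76 ✓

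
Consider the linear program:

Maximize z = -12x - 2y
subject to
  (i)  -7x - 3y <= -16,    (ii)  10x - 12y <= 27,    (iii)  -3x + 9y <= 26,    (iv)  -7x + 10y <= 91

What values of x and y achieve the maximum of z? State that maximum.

x = 11/12, y = 115/36, maximum z = -313/18

Vertices and z = -12x - 2y:
  (91/38, -29/114) → z = -1609/57
  (11/12, 115/36) → z = -313/18
  (185/18, 341/54) → z = -3671/27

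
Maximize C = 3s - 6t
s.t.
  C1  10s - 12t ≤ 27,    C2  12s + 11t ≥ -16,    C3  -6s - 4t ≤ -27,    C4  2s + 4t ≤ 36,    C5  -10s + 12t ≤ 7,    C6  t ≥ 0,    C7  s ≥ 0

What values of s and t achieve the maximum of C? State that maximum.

s = 27/7, t = 27/28, maximum C = 81/14

Corner points and C = 3s - 6t:
  (27/7, 27/28) → C = 81/14
  (135/16, 153/32) → C = -27/8
  (37/14, 39/14) → C = -123/14
  (101/16, 187/32) → C = -129/8

At the optimal vertex, 10s - 12t = 27 and -6s - 4t = -27.
Solving simultaneously gives s = 27/7, t = 27/28.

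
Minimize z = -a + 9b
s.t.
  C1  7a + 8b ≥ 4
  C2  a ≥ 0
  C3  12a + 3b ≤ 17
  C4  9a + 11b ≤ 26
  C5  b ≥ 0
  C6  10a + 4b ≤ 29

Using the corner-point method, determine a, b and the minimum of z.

a = 17/12, b = 0, minimum z = -17/12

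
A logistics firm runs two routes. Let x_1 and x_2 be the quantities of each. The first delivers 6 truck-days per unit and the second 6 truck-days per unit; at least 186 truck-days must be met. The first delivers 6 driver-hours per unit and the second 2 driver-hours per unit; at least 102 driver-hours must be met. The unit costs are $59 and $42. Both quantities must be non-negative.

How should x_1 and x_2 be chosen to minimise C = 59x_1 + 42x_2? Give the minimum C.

x_1 = 10, x_2 = 21, minimum C = 1472

Corner points and C = 59x_1 + 42x_2:
  (0, 51) → C = 2142
  (31, 0) → C = 1829
  (10, 21) → C = 1472
The feasible region is unbounded (it extends along (0, 1), (1, 0)), but C strictly increases along every unbounded feasible direction, so there is no improving ray and the minimum is attained at a vertex.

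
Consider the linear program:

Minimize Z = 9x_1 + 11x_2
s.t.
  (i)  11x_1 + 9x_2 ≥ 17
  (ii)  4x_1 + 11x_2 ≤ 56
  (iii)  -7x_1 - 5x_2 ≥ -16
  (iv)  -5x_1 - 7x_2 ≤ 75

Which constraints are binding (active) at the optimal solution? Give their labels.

Corner points and Z = 9x_1 + 11x_2:
  (-317/85, 548/85) → Z = 635/17
  (59/8, -57/8) → Z = -12
  (-104/57, 328/57) → Z = 2672/57

The minimum is at (59/8, -57/8). Substituting into each constraint, equality holds for (i) and (iii); the remaining constraints have slack.

(i) and (iii)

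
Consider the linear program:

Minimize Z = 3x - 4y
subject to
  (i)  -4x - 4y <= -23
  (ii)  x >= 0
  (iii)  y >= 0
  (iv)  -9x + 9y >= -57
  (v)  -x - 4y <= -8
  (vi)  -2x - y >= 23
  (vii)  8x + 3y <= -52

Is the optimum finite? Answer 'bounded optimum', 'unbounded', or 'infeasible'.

The boundaries -4x - 4y = -23 and -2x - y = 23 meet at (-115/4, 69/2), but that point violates x ≥ 0. Every candidate vertex is excluded by some other constraint, so the feasible region is empty.

infeasible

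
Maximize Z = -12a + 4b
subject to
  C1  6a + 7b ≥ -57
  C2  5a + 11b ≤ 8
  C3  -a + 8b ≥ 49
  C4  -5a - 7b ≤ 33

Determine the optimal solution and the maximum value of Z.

a = -419/20, b = 41/4, maximum Z = 1462/5

Vertices and Z = -12a + 4b:
  (-475/51, 253/51) → Z = 6712/51
  (-419/20, 41/4) → Z = 1462/5
  (-607/47, 212/47) → Z = 8132/47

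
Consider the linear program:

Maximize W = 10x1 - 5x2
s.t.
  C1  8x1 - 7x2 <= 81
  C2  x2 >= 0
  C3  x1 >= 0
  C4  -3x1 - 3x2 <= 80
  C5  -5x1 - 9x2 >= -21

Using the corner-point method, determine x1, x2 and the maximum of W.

x1 = 21/5, x2 = 0, maximum W = 42

Vertices and W = 10x1 - 5x2:
  (0, 0) → W = 0
  (21/5, 0) → W = 42
  (0, 7/3) → W = -35/3

The binding constraints are x2 = 0 and -5x1 - 9x2 = -21.
Solving simultaneously gives x1 = 21/5, x2 = 0.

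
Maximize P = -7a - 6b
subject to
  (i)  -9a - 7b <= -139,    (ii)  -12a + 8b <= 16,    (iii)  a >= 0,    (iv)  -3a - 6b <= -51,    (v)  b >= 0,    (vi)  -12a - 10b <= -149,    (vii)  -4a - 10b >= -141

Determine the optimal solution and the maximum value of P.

a = 159/11, b = 14/11, maximum P = -1197/11

At the optimal vertex, -9a - 7b = -139 and -3a - 6b = -51.
Solving simultaneously gives a = 159/11, b = 14/11.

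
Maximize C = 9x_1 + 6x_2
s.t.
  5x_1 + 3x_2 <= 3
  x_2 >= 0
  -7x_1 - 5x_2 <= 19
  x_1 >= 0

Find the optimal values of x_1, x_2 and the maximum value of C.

x_1 = 0, x_2 = 1, maximum C = 6

Extreme points and C = 9x_1 + 6x_2:
  (3/5, 0) → C = 27/5
  (0, 1) → C = 6
  (0, 0) → C = 0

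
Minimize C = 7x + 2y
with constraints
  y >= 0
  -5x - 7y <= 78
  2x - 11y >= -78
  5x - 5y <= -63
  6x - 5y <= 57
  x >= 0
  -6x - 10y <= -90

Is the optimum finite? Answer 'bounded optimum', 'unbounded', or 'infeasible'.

infeasible

The boundaries 2x - 11y = -78 and 6x - 5y = 57 meet at (1017/56, 291/28), but that point violates 5x - 5y ≤ -63. Every candidate vertex is excluded by some other constraint, so the feasible region is empty.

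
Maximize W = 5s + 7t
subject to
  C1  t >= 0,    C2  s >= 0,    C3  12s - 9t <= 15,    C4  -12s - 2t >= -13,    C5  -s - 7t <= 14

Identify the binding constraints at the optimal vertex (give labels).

Vertices and W = 5s + 7t:
  (0, 0) → W = 0
  (13/12, 0) → W = 65/12
  (0, 13/2) → W = 91/2

The maximum is at (0, 13/2). Substituting into each constraint, equality holds for C2 and C4; the remaining constraints have slack.

C2 and C4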